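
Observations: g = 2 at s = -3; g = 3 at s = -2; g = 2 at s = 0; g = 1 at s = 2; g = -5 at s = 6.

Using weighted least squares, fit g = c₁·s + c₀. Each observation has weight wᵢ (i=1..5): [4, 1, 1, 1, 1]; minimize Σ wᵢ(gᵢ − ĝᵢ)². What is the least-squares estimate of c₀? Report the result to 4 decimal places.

c₀ = 0.6159

From the data, Σwᵢ·s·s = 80, Σwᵢ·s = -6, Σwᵢ·1 = 8.
Moment sums: Σwᵢ·s·g = -58, Σwᵢ·g = 9.
Normal equations: [[80, -6]; [-6, 8]]·[c₁, c₀]ᵀ = [-58, 9]ᵀ.
Δ = 80·8 − (-6)² = 604.
c₁ = ((-58)·8 − (-6)·9)/604 = -205/302; c₀ = (80·9 − (-6)·(-58))/604 = 93/151.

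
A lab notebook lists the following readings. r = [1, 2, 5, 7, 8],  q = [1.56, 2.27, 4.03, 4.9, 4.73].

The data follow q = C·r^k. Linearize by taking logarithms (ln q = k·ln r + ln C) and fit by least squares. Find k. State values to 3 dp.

Linearized form: ln q = k·ln r + ln C. From the 5 transformed points,
Σln r = 6.3279, Σ(ln r)² = 11.1814, Σln q = 5.8014, Σln r·ln q = 9.1352.
Normal system: [[11.1814, 6.3279]; [6.3279, 5]]·[k, ln C]ᵀ = [9.1352, 5.8014]ᵀ.
Solving (det = 15.8642): k = 0.56512, ln C = 0.44506.

k = 0.565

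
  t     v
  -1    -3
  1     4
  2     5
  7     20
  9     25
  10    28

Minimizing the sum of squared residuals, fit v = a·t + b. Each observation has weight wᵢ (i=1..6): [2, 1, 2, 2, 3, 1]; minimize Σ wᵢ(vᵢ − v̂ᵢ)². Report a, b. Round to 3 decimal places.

a = 2.802, b = -0.028

The normal equations are: 452·a + 54·b = 1265;  54·a + 11·b = 151.
det = 452·11 − 54² = 2056.
a = (1265·11 − 54·151)/2056 = 5761/2056; b = (452·151 − 54·1265)/2056 = -29/1028.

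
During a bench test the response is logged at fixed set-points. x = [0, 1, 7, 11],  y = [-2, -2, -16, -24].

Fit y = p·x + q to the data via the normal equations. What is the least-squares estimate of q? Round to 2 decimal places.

From the data, Σx·x = 171, Σx = 19, Σ1 = 4.
For Aᵀy: Σx·y = -378, Σy = -44.
So AᵀA·[p, q]ᵀ = Aᵀy: [[171, 19]; [19, 4]]·[p, q]ᵀ = [-378, -44]ᵀ.
Eliminating q: 4·(row 1) − 19·(row 2) gives 323·p = 4·(-378) − 19·(-44) = -676, so p = -676/323.
Then q = ((-44) − 19·(-676/323))/4 = -18/17.

q = -1.06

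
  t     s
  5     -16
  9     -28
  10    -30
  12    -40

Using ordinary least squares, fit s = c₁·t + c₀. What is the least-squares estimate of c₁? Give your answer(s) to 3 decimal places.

Compute the Gram sums: Σt·t = 350, Σt = 36, Σ1 = 4.
Moment sums: Σt·s = -1112, Σs = -114.
MᵀM·[c₁, c₀]ᵀ = Mᵀs becomes [[350, 36]; [36, 4]]·[c₁, c₀]ᵀ = [-1112, -114]ᵀ.
det = 350·4 − 36² = 104.
c₁ = ((-1112)·4 − 36·(-114))/104 = -43/13; c₀ = (350·(-114) − 36·(-1112))/104 = 33/26.

c₁ = -3.308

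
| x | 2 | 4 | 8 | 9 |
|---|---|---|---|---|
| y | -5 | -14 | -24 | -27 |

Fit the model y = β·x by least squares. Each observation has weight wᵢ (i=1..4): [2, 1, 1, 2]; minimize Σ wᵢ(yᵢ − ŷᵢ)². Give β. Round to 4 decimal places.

From the data, Σwᵢ·x·x = 250.
Moment sums: Σwᵢ·x·y = -754.
Normal equations: [[250]]·[β]ᵀ = [-754]ᵀ.
β = (-754)/250 = -3.016.

β = -3.0160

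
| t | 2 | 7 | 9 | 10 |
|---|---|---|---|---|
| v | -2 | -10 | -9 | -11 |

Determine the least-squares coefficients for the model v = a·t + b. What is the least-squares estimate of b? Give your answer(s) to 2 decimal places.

Compute the Gram sums: Σt·t = 234, Σt = 28, Σ1 = 4.
For Xᵀv: Σt·v = -265, Σv = -32.
So XᵀX·[a, b]ᵀ = Xᵀv: [[234, 28]; [28, 4]]·[a, b]ᵀ = [-265, -32]ᵀ.
det = 234·4 − 28² = 152.
a = ((-265)·4 − 28·(-32))/152 = -41/38; b = (234·(-32) − 28·(-265))/152 = -17/38.

b = -0.45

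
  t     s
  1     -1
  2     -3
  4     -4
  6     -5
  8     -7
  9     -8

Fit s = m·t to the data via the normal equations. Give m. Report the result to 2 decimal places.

m = -0.90

Forming MᵀM = [[202]] and Mᵀs = [-181]ᵀ gives MᵀM·[m]ᵀ = Mᵀs.
Hence m = -181 / 202 ≈ -0.89604.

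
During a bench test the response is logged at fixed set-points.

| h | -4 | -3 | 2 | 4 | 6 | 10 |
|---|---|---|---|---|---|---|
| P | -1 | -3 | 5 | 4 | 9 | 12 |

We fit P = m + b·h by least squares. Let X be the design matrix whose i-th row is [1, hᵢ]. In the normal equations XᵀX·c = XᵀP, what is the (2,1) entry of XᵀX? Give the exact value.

Row 2 ↔ basis h, column 1 ↔ basis 1, so (XᵀX)_{2,1} = Σᵢ h = (-4)·(1) + (-3)·(1) + (2)·(1) + (4)·(1) + (6)·(1) + (10)·(1) = 15.

15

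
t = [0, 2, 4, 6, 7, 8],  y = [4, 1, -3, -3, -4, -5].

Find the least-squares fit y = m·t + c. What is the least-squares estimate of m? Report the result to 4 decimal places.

m = -1.0737

Forming XᵀX = [[169, 27]; [27, 6]] and Xᵀy = [-96, -10]ᵀ gives XᵀX·[m, c]ᵀ = Xᵀy.
det = 169·6 − 27² = 285.
m = ((-96)·6 − 27·(-10))/285 = -102/95; c = (169·(-10) − 27·(-96))/285 = 902/285.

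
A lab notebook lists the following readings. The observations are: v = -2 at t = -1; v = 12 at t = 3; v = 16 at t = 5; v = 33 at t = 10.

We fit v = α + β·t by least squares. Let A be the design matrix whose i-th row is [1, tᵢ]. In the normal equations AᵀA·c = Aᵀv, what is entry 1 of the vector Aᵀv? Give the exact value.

Entry 1 ↔ basis 1, so (Aᵀv)_{1} = Σᵢ vᵢ = (1)·(-2) + (1)·(12) + (1)·(16) + (1)·(33) = 59.

59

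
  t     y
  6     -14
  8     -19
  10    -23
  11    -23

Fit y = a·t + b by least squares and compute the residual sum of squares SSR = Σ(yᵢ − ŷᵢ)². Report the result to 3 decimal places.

From the data, Σt·t = 321, Σt = 35, Σ1 = 4.
For Mᵀy: Σt·y = -719, Σy = -79.
Normal equations: [[321, 35]; [35, 4]]·[a, b]ᵀ = [-719, -79]ᵀ.
Determinant 321·4 − 35² = 59.
a = ((-719)·4 − 35·(-79))/59 = -111/59; b = (321·(-79) − 35·(-719))/59 = -194/59.
Residuals: 34/59, -39/59, -53/59, 58/59; SSR = 150/59.

SSR = 2.542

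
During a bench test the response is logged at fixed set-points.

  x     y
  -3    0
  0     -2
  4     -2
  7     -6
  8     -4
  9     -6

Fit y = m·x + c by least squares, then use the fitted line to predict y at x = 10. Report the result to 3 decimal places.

ŷ = -6.009

Forming AᵀA = [[219, 25]; [25, 6]] and Aᵀy = [-136, -20]ᵀ gives AᵀA·[m, c]ᵀ = Aᵀy.
Determinant 219·6 − 25² = 689.
m = ((-136)·6 − 25·(-20))/689 = -316/689; c = (219·(-20) − 25·(-136))/689 = -980/689.
At x = 10: ŷ = (-316/689)·(10) + (-980/689)·(1) = -4140/689.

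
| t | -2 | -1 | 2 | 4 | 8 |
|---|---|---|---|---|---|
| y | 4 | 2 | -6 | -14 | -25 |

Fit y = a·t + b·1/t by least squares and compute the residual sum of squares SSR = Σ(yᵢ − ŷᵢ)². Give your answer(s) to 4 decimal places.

SSR = 5.5786

Setting ∂/∂a … = 0 gives: 89·a + 5·b = -278;  5·a + (101/64)·b = -109/8.
(Σt·t = 89, Σt·1/t = 5, Σ1/t·1/t = 101/64, Σt·y = -278, Σ1/t·y = -109/8.)
Determinant 89·(101/64) − 5² = 7389/64.
a = ((-278)·(101/64) − 5·(-109/8))/(7389/64) = -7906/2463; b = (89·(-109/8) − 5·(-278))/(7389/64) = 3784/2463.
Residuals: -1356/821, 268/821, -286/821, -1268/821, 400/821; SSR = 4580/821.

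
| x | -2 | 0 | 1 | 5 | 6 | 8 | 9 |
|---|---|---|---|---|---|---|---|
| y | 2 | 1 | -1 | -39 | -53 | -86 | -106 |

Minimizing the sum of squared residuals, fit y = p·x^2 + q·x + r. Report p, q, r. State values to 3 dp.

With design matrix M, MᵀM = [[12595, 1575, 211]; [1575, 211, 27]; [211, 27, 7]] and Mᵀy = [-16966, -2160, -282]ᵀ.
Solving the 3×3 system (Gaussian elimination) gives p = -38701/38019, q = -70563/25346, r = 86387/76038.

p = -1.018, q = -2.784, r = 1.136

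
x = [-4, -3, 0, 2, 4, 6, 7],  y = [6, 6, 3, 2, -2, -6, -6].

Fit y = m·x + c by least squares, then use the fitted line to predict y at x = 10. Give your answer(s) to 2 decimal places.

Normal-equation sums: Σx·x = 130, Σx = 12, Σ1 = 7.
And Σx·y = -124, Σy = 3.
Δ = 130·7 − 12² = 766.
m = ((-124)·7 − 12·3)/766 = -452/383; c = (130·3 − 12·(-124))/766 = 939/383.
At x = 10: ŷ = (-452/383)·(10) + (939/383)·(1) = -3581/383.

ŷ = -9.35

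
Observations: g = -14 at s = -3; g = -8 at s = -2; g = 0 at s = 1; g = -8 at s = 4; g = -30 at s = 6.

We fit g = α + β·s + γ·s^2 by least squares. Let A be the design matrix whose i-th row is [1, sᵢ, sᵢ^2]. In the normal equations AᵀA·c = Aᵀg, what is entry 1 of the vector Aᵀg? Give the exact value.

-60

Entry 1 ↔ basis 1, so (Aᵀg)_{1} = Σᵢ gᵢ = (1)·(-14) + (1)·(-8) + (1)·(0) + (1)·(-8) + (1)·(-30) = -60.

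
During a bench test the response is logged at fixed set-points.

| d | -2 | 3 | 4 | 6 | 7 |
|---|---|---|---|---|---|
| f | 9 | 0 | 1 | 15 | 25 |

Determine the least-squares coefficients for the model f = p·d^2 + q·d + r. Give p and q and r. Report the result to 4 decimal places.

p = 0.9506, q = -3.0318, r = -0.7597

Setting ∂/∂p … = 0 gives: 4050·p + 642·q + 114·r = 1817;  642·p + 114·q + 18·r = 251;  114·p + 18·q + 5·r = 50.
Solving the 3×3 system (Gaussian elimination) gives p = 7027/7392, q = -22411/7392, r = -117/154.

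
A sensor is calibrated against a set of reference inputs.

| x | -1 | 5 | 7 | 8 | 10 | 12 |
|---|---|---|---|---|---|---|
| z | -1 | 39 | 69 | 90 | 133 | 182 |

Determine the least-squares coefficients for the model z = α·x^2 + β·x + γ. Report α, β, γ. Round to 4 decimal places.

The normal system MᵀM·[α, β, γ]ᵀ = Mᵀz is [[37859, 3707, 383]; [3707, 383, 41]; [383, 41, 6]]·[α, β, γ]ᵀ = [49623, 4913, 512]ᵀ.
Inverting the 3×3 Gram matrix, [α, β, γ]ᵀ = [300965/287016, 757873/287016, 16939/47836]ᵀ.

α = 1.0486, β = 2.6405, γ = 0.3541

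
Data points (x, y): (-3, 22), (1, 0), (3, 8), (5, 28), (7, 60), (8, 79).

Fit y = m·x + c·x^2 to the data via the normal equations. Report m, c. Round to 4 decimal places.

The normal equations are: 157·m + 981·c = 1150;  981·m + 7285·c = 8966.
Eliminating c: 7285·(row 1) − 981·(row 2) gives 181384·m = 7285·1150 − 981·8966 = -417896, so m = -52237/22673.
Then c = (8966 − 981·(-52237/22673))/7285 = 34939/22673.

m = -2.3039, c = 1.5410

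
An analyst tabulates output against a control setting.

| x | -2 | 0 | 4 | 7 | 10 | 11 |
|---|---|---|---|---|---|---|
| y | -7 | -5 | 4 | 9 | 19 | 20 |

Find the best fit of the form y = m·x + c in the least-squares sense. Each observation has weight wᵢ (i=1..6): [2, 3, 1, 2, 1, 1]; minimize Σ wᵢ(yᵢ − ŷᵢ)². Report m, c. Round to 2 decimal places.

m = 2.12, c = -4.23

Setting ∂/∂m … = 0 gives: 343·m + 35·c = 580;  35·m + 10·c = 32.
det = 343·10 − 35² = 2205.
m = (580·10 − 35·32)/2205 = 104/49; c = (343·32 − 35·580)/2205 = -148/35.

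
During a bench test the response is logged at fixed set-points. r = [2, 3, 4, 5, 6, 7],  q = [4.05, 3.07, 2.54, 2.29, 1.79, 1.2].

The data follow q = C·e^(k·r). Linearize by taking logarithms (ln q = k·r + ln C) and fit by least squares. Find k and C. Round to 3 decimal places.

Linearized form: ln q = k·r + ln C. From the 6 transformed points,
Σr = 27.0000, Σ(r)² = 139.0000, Σln q = 5.0456, Σr·ln q = 18.8034.
Equations: 139.0000·k + 27.0000·ln C = 18.8034;  27.0000·k + 6·ln C = 5.0456.
Solving (det = 105.0000): k = -0.22297, ln C = 1.84431, so C = exp(1.84431) = 6.32373.

k = -0.223, C = 6.324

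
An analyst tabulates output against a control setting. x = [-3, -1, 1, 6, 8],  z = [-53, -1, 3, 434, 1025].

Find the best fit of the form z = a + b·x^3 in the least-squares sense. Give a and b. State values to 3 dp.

AᵀA·[a, b]ᵀ = Aᵀz reads: 5·a + 701·b = 1408;  701·a + 309531·b = 619979.
(Σ1 = 5, Σx^3 = 701, Σx^3·x^3 = 309531, Σz = 1408, Σx^3·z = 619979.)
Eliminating b: 309531·(row 1) − 701·(row 2) gives 1056254·a = 309531·1408 − 701·619979 = 1214369, so a = 1214369/1056254.
Then b = (619979 − 701·(1214369/1056254))/309531 = 2112887/1056254.

a = 1.150, b = 2.000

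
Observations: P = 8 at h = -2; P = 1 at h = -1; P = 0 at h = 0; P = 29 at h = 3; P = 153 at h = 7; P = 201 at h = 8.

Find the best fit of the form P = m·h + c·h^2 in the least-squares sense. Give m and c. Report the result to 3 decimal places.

Setting ∂/∂m … = 0 gives: 127·m + 873·c = 2749;  873·m + 6595·c = 20655.
Δ = 127·6595 − 873² = 75436.
m = (2749·6595 − 873·20655)/75436 = 24460/18859; c = (127·20655 − 873·2749)/75436 = 55827/18859.

m = 1.297, c = 2.960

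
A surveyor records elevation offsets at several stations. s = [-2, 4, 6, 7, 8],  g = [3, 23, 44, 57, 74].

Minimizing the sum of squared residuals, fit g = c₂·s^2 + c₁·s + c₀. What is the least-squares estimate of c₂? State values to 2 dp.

The normal equations are: 8065·c₂ + 1127·c₁ + 169·c₀ = 9493;  1127·c₂ + 169·c₁ + 23·c₀ = 1341;  169·c₂ + 23·c₁ + 5·c₀ = 201.
(Σs^2·s^2 = 8065, Σs^2·s = 1127, Σs^2 = 169, Σs·s = 169, Σs = 23, Σ1 = 5, Σs^2·g = 9493, Σs·g = 1341, Σg = 201.)
Row-reducing yields c₂ = 15635/16548, c₁ = 22541/16548, c₀ = 5513/2758.

c₂ = 0.94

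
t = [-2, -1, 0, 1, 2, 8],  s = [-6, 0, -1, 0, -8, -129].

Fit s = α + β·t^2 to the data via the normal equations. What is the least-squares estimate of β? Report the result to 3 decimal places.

β = -2.031

Sums needed: Σ1 = 6, Σt^2 = 74, Σt^2·t^2 = 4130.
Right-hand side: Σs = -144, Σt^2·s = -8312.
Normal equations: [[6, 74]; [74, 4130]]·[α, β]ᵀ = [-144, -8312]ᵀ.
det = 6·4130 − 74² = 19304.
α = ((-144)·4130 − 74·(-8312))/19304 = 134/127; β = (6·(-8312) − 74·(-144))/19304 = -258/127.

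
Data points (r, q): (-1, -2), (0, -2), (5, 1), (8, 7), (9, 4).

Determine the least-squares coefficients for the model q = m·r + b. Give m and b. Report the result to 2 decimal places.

With design matrix X, XᵀX = [[171, 21]; [21, 5]] and Xᵀq = [99, 8]ᵀ.
Δ = 171·5 − 21² = 414.
m = (99·5 − 21·8)/414 = 109/138; b = (171·8 − 21·99)/414 = -79/46.

m = 0.79, b = -1.72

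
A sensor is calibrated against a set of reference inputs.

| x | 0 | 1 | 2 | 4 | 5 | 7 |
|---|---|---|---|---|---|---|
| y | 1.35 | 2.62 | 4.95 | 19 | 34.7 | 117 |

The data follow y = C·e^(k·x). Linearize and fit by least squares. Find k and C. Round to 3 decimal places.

k = 0.640, C = 1.384

Linearized form: ln y = k·x + ln C. From the 6 transformed points,
Sums: Σx = 19.0000, Σ(x)² = 95.0000, Σln y = 14.1160, Σx·ln y = 67.0086.
Normal system: [[95.0000, 19.0000]; [19.0000, 6]]·[k, ln C]ᵀ = [67.0086, 14.1160]ᵀ.
Δ = 95.0000·6 − (19.0000)² = 209.0000; k = (67.0086·6 − 19.0000·14.1160)/209.0000 = 0.64042, ln C = (95.0000·14.1160 − 19.0000·67.0086)/209.0000 = 0.32468, so C = exp(0.32468) = 1.38359.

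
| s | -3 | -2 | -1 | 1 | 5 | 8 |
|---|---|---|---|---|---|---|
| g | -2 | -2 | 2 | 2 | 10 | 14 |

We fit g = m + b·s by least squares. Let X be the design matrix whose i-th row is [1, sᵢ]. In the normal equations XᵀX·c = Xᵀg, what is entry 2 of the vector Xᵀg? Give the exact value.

Entry 2 ↔ basis s, so (Xᵀg)_{2} = Σᵢ (s)·gᵢ = (-3)·(-2) + (-2)·(-2) + (-1)·(2) + (1)·(2) + (5)·(10) + (8)·(14) = 172.

172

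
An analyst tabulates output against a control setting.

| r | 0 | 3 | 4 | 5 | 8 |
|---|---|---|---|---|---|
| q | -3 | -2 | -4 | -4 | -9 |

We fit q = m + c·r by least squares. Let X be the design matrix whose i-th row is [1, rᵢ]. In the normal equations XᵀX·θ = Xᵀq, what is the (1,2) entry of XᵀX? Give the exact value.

Row 1 ↔ basis 1, column 2 ↔ basis r, so (XᵀX)_{1,2} = Σᵢ r = (1)·(0) + (1)·(3) + (1)·(4) + (1)·(5) + (1)·(8) = 20.

20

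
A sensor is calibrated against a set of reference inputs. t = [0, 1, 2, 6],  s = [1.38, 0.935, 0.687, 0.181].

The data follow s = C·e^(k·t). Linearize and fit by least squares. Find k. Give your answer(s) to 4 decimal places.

Linearized form: ln s = k·t + ln C. From the 4 transformed points,
Σt = 9.0000, Σ(t)² = 41.0000, Σln s = -1.8298, Σt·ln s = -11.0736.
Equations: 41.0000·k + 9.0000·ln C = -11.0736;  9.0000·k + 4·ln C = -1.8298.
Δ = 41.0000·4 − (9.0000)² = 83.0000; k = (-11.0736·4 − 9.0000·-1.8298)/83.0000 = -0.33525, ln C = (41.0000·-1.8298 − 9.0000·-11.0736)/83.0000 = 0.29687.

k = -0.3353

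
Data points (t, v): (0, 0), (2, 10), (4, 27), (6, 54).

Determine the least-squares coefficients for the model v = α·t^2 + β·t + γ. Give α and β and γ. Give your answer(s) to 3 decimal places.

α = 1.063, β = 2.575, γ = 0.150

XᵀX·[α, β, γ]ᵀ = Xᵀv reads: 1568·α + 288·β + 56·γ = 2416;  288·α + 56·β + 12·γ = 452;  56·α + 12·β + 4·γ = 91.
(Σt^2·t^2 = 1568, Σt^2·t = 288, Σt^2 = 56, Σt·t = 56, Σt = 12, Σ1 = 4, Σt^2·v = 2416, Σt·v = 452, Σv = 91.)
Inverting the 3×3 Gram matrix, [α, β, γ]ᵀ = [17/16, 103/40, 3/20]ᵀ.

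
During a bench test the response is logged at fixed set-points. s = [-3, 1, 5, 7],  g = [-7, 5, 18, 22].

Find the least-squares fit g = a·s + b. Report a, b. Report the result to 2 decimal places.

Compute the Gram sums: Σs·s = 84, Σs = 10, Σ1 = 4.
Moment sums: Σs·g = 270, Σg = 38.
XᵀX·[a, b]ᵀ = Xᵀg becomes [[84, 10]; [10, 4]]·[a, b]ᵀ = [270, 38]ᵀ.
Determinant 84·4 − 10² = 236.
a = (270·4 − 10·38)/236 = 175/59; b = (84·38 − 10·270)/236 = 123/59.

a = 2.97, b = 2.08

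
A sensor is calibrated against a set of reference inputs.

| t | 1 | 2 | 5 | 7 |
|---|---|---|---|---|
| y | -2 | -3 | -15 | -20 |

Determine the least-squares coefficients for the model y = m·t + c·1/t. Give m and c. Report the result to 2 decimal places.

Sums needed: Σt·t = 79, Σt·1/t = 4, Σ1/t·1/t = 6421/4900.
Moment sums: Σt·y = -223, Σ1/t·y = -131/14.
So AᵀA·[m, c]ᵀ = Aᵀy: [[79, 4]; [4, 6421/4900]]·[m, c]ᵀ = [-223, -131/14]ᵀ.
Δ = 79·(6421/4900) − 4² = 428859/4900.
m = ((-223)·(6421/4900) − 4·(-131/14))/(428859/4900) = -416161/142953; c = (79·(-131/14) − 4·(-223))/(428859/4900) = 249550/142953.

m = -2.91, c = 1.75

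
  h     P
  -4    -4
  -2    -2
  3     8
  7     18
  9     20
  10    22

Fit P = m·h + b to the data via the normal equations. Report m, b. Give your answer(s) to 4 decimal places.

m = 1.9454, b = 2.8761

Normal-equation sums: Σh·h = 259, Σh = 23, Σ1 = 6.
For AᵀP: Σh·P = 570, ΣP = 62.
Eliminating b: 6·(row 1) − 23·(row 2) gives 1025·m = 6·570 − 23·62 = 1994, so m = 1994/1025.
Then b = (62 − 23·(1994/1025))/6 = 2948/1025.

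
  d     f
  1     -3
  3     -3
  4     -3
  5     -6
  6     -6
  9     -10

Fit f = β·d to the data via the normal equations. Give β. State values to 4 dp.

β = -1.0714

Entries of XᵀX: Σd·d = 168.
Moment sums: Σd·f = -180.
Normal equations: [[168]]·[β]ᵀ = [-180]ᵀ.
β = (-180)/168 = -1.07143.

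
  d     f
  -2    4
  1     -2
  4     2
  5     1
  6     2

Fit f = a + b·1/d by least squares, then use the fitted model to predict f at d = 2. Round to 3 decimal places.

f̂ = 0.292

Forming AᵀA = [[5, 67/60]; [67/60, 4969/3600]] and Aᵀf = [7, -89/30]ᵀ gives AᵀA·[a, b]ᵀ = Aᵀf.
Determinant 5·(4969/3600) − (67/60)² = 5089/900.
a = (7·(4969/3600) − (67/60)·(-89/30))/(5089/900) = 46709/20356; b = (5·(-89/30) − (67/60)·7)/(5089/900) = -20385/5089.
At d = 2: f̂ = (46709/20356)·(1) + (-20385/5089)·(1/2) = 5939/20356.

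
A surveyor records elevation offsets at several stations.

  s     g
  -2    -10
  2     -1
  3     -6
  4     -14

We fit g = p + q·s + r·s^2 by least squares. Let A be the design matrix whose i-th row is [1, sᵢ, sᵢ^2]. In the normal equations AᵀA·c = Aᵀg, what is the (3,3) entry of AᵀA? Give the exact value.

369

Row 3 ↔ basis s^2, column 3 ↔ basis s^2, so (AᵀA)_{3,3} = Σᵢ (s^2)·(s^2) = (4)·(4) + (4)·(4) + (9)·(9) + (16)·(16) = 369.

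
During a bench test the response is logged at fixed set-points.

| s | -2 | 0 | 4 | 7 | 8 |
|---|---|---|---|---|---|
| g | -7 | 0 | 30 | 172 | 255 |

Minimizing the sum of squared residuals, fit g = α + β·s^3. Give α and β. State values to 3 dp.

α = -1.566, β = 0.503

From the data, Σ1 = 5, Σs^3 = 911, Σs^3·s^3 = 383953.
Right-hand side: Σg = 450, Σs^3·g = 191532.
Normal equations: [[5, 911]; [911, 383953]]·[α, β]ᵀ = [450, 191532]ᵀ.
Determinant 5·383953 − 911² = 1089844.
α = (450·383953 − 911·191532)/1089844 = -853401/544922; β = (5·191532 − 911·450)/1089844 = 273855/544922.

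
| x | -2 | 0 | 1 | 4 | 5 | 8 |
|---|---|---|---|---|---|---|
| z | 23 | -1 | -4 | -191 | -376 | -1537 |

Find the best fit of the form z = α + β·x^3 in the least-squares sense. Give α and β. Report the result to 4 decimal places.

α = -0.6074, β = -3.0005

With design matrix M, MᵀM = [[6, 694]; [694, 281930]] and Mᵀz = [-2086, -846356]ᵀ.
det = 6·281930 − 694² = 1209944.
α = ((-2086)·281930 − 694·(-846356))/1209944 = -183729/302486; β = (6·(-846356) − 694·(-2086))/1209944 = -907613/302486.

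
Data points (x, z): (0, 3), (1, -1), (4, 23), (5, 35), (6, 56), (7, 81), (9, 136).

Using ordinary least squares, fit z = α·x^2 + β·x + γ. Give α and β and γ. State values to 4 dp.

The normal equations are: 11140·α + 1478·β + 208·γ = 18243;  1478·α + 208·β + 32·γ = 2393;  208·α + 32·β + 7·γ = 333.
(Σx^2·x^2 = 11140, Σx^2·x = 1478, Σx^2 = 208, Σx·x = 208, Σx = 32, Σ1 = 7, Σx^2·z = 18243, Σx·z = 2393, Σz = 333.)
Solving the 3×3 system (Gaussian elimination) gives α = 21859/10962, β = -96155/32886, γ = 3959/2349.

α = 1.9941, β = -2.9239, γ = 1.6854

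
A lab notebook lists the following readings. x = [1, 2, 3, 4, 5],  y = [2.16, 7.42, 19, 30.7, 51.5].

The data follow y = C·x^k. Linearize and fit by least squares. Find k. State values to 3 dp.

k = 1.972

Let Y = ln y. Fitting Y = k·ln x + ln C by least squares:
Over the data: Σln x = 4.7875, Σ(ln x)² = 6.1995, Σln y = 13.0846, Σln x·ln y = 15.7148.
Normal system: [[6.1995, 4.7875]; [4.7875, 5]]·[k, ln C]ᵀ = [15.7148, 13.0846]ᵀ.
Slope k = (n·Σln x·ln y − Σln x·Σln y)/(n·Σ(ln x)² − (Σln x)²) = (5·15.7148 − 4.7875·13.0846)/8.0774 = 1.97234; ln C = (Σln y − k·Σln x)/n = 0.72840.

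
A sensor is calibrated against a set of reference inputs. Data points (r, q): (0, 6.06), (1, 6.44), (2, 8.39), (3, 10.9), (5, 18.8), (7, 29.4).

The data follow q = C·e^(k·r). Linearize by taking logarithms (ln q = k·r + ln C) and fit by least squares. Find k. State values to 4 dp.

Linearized form: ln q = k·r + ln C. From the 6 transformed points,
Σr = 18.0000, Σ(r)² = 88.0000, Σln q = 14.4949, Σr·ln q = 51.6191.
Equations: 88.0000·k + 18.0000·ln C = 51.6191;  18.0000·k + 6·ln C = 14.4949.
Δ = 88.0000·6 − (18.0000)² = 204.0000; k = (51.6191·6 − 18.0000·14.4949)/204.0000 = 0.23925, ln C = (88.0000·14.4949 − 18.0000·51.6191)/204.0000 = 1.69807.

k = 0.2392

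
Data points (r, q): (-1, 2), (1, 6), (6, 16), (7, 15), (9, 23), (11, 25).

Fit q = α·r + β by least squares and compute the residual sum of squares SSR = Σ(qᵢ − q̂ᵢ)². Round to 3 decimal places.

Setting ∂/∂α … = 0 gives: 289·α + 33·β = 687;  33·α + 6·β = 87.
(Σr·r = 289, Σr = 33, Σ1 = 6, Σr·q = 687, Σq = 87.)
Determinant 289·6 − 33² = 645.
α = (687·6 − 33·87)/645 = 417/215; β = (289·87 − 33·687)/645 = 824/215.
Residuals: 23/215, 49/215, 114/215, -518/215, 368/215, -36/215; SSR = 1958/215.

SSR = 9.107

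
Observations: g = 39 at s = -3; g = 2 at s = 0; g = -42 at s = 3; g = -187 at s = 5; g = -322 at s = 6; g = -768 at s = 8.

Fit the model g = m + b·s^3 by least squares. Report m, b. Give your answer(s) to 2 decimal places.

With design matrix A, AᵀA = [[6, 853]; [853, 325883]] and Aᵀg = [-1278, -488330]ᵀ.
Δ = 6·325883 − 853² = 1227689.
m = ((-1278)·325883 − 853·(-488330))/1227689 = 67016/1227689; b = (6·(-488330) − 853·(-1278))/1227689 = -1839846/1227689.

m = 0.05, b = -1.50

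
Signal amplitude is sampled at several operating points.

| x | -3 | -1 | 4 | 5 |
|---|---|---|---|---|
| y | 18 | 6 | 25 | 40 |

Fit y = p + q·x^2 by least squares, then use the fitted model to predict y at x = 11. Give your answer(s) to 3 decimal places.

The normal system MᵀM·[p, q]ᵀ = Mᵀy is [[4, 51]; [51, 963]]·[p, q]ᵀ = [89, 1568]ᵀ.
Eliminating q: 963·(row 1) − 51·(row 2) gives 1251·p = 963·89 − 51·1568 = 5739, so p = 1913/417.
Then q = (1568 − 51·(1913/417))/963 = 1733/1251.
At x = 11: ŷ = (1913/417)·(1) + (1733/1251)·(121) = 215432/1251.

ŷ = 172.208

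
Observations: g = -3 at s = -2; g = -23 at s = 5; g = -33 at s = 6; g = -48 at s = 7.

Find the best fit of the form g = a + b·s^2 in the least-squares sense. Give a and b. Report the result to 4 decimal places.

Sums needed: Σ1 = 4, Σs^2 = 114, Σs^2·s^2 = 4338.
For Mᵀg: Σg = -107, Σs^2·g = -4127.
Eliminating b: 4338·(row 1) − 114·(row 2) gives 4356·a = 4338·(-107) − 114·(-4127) = 6312, so a = 526/363.
Then b = ((-4127) − 114·(526/363))/4338 = -2155/2178.

a = 1.4490, b = -0.9894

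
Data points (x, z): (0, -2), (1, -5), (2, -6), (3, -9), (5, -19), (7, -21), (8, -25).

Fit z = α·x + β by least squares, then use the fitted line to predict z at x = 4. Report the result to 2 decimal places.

ẑ = -13.27

Sums needed: Σx·x = 152, Σx = 26, Σ1 = 7.
And Σx·z = -486, Σz = -87.
Normal equations: [[152, 26]; [26, 7]]·[α, β]ᵀ = [-486, -87]ᵀ.
det = 152·7 − 26² = 388.
α = ((-486)·7 − 26·(-87))/388 = -285/97; β = (152·(-87) − 26·(-486))/388 = -147/97.
At x = 4: ẑ = (-285/97)·(4) + (-147/97)·(1) = -1287/97.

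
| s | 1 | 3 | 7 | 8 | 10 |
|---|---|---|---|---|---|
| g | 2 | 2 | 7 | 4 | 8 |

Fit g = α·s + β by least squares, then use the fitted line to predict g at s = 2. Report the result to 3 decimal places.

XᵀX·[α, β]ᵀ = Xᵀg reads: 223·α + 29·β = 169;  29·α + 5·β = 23.
det = 223·5 − 29² = 274.
α = (169·5 − 29·23)/274 = 89/137; β = (223·23 − 29·169)/274 = 114/137.
At s = 2: ĝ = (89/137)·(2) + (114/137)·(1) = 292/137.

ĝ = 2.131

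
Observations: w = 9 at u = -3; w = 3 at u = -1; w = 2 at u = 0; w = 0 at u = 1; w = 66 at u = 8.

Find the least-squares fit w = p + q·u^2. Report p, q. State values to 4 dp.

The normal equations are: 5·p + 75·q = 80;  75·p + 4179·q = 4308.
(Σ1 = 5, Σu^2 = 75, Σu^2·u^2 = 4179, Σw = 80, Σu^2·w = 4308.)
Eliminating q: 4179·(row 1) − 75·(row 2) gives 15270·p = 4179·80 − 75·4308 = 11220, so p = 374/509.
Then q = (4308 − 75·(374/509))/4179 = 518/509.

p = 0.7348, q = 1.0177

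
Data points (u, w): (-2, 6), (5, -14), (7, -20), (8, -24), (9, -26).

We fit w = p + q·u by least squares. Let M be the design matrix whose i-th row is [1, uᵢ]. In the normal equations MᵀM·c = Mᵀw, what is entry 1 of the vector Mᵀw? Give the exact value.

Entry 1 ↔ basis 1, so (Mᵀw)_{1} = Σᵢ wᵢ = (1)·(6) + (1)·(-14) + (1)·(-20) + (1)·(-24) + (1)·(-26) = -78.

-78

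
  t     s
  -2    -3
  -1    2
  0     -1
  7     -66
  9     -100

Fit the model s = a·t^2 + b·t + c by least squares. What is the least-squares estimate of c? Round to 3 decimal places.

Compute the Gram sums: Σt^2·t^2 = 8979, Σt^2·t = 1063, Σt^2 = 135, Σt·t = 135, Σt = 13, Σ1 = 5.
And Σt^2·s = -11344, Σt·s = -1358, Σs = -168.
MᵀM·[a, b, c]ᵀ = Mᵀs becomes [[8979, 1063, 135]; [1063, 135, 13]; [135, 13, 5]]·[a, b, c]ᵀ = [-11344, -1358, -168]ᵀ.
Inverting the 3×3 Gram matrix, [a, b, c]ᵀ = [-41344/41071, -82981/41071, -47947/41071]ᵀ.

c = -1.167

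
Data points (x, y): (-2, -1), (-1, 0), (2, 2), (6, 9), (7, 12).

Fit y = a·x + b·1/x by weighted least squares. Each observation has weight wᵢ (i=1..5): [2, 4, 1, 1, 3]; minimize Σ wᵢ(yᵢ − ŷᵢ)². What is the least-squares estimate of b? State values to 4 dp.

Setting ∂/∂a … = 0 gives: 199·a + 11·b = 314;  11·a + (2134/441)·b = 121/14.
(Σwᵢ·x·x = 199, Σwᵢ·x·1/x = 11, Σwᵢ·1/x·1/x = 2134/441, Σwᵢ·x·y = 314, Σwᵢ·1/x·y = 121/14.)
det = 199·(2134/441) − 11² = 371305/441.
a = (314·(2134/441) − 11·(121/14))/(371305/441) = 114209/67510; b = (199·(121/14) − 11·314)/(371305/441) = -139041/67510.

b = -2.0596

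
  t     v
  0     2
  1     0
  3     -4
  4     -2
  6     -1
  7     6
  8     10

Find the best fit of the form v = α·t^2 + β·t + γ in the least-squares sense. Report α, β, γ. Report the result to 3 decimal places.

α = 0.589, β = -3.780, γ = 2.518

The normal system XᵀX·[α, β, γ]ᵀ = Xᵀv is [[8131, 1163, 175]; [1163, 175, 29]; [175, 29, 7]]·[α, β, γ]ᵀ = [830, 96, 11]ᵀ.
Solving the 3×3 system (Gaussian elimination) gives α = 9751/16566, β = -62627/16566, γ = 632/251.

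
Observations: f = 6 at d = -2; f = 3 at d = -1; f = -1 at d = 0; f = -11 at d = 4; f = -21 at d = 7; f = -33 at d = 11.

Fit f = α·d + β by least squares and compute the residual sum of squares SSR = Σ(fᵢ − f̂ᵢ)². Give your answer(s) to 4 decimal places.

SSR = 1.8777

The normal system AᵀA·[α, β]ᵀ = Aᵀf is [[191, 19]; [19, 6]]·[α, β]ᵀ = [-569, -57]ᵀ.
Eliminating β: 6·(row 1) − 19·(row 2) gives 785·α = 6·(-569) − 19·(-57) = -2331, so α = -2331/785.
Then β = ((-57) − 19·(-2331/785))/6 = -76/785.
Residuals: 124/785, 20/157, -709/785, 153/157, -92/785, -188/785; SSR = 1474/785.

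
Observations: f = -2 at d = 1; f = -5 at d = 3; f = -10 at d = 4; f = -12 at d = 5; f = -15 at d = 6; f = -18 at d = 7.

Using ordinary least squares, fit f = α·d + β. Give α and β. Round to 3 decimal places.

Sums needed: Σd·d = 136, Σd = 26, Σ1 = 6.
And Σd·f = -333, Σf = -62.
Normal equations: [[136, 26]; [26, 6]]·[α, β]ᵀ = [-333, -62]ᵀ.
Δ = 136·6 − 26² = 140.
α = ((-333)·6 − 26·(-62))/140 = -193/70; β = (136·(-62) − 26·(-333))/140 = 113/70.

α = -2.757, β = 1.614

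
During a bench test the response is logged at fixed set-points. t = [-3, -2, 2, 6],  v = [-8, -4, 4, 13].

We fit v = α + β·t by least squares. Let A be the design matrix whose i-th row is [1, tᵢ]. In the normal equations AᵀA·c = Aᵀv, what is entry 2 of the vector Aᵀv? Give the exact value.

Entry 2 ↔ basis t, so (Aᵀv)_{2} = Σᵢ (t)·vᵢ = (-3)·(-8) + (-2)·(-4) + (2)·(4) + (6)·(13) = 118.

118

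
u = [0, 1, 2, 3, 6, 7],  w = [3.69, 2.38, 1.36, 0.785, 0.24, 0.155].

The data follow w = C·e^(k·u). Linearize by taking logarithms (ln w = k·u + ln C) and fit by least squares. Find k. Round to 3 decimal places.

k = -0.451

Linearized form: ln w = k·u + ln C. From the 6 transformed points,
Over the data: Σu = 19.0000, Σ(u)² = 99.0000, Σln w = -1.0533, Σu·ln w = -20.8572.
Normal system: [[99.0000, 19.0000]; [19.0000, 6]]·[k, ln C]ᵀ = [-20.8572, -1.0533]ᵀ.
Slope k = (n·Σu·ln w − Σu·Σln w)/(n·Σ(u)² − (Σu)²) = (6·-20.8572 − 19.0000·-1.0533)/233.0000 = -0.45120; ln C = (Σln w − k·Σu)/n = 1.25326.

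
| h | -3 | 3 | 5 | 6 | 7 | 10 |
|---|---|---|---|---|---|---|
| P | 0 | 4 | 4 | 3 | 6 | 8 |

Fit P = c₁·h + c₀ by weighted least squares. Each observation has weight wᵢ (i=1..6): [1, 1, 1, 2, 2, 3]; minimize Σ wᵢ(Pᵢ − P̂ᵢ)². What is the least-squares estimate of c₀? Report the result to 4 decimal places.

c₀ = 1.2335

Setting ∂/∂c₁ … = 0 gives: 513·c₁ + 61·c₀ = 392;  61·c₁ + 10·c₀ = 50.
(Σwᵢ·h·h = 513, Σwᵢ·h = 61, Σwᵢ·1 = 10, Σwᵢ·h·P = 392, Σwᵢ·P = 50.)
det = 513·10 − 61² = 1409.
c₁ = (392·10 − 61·50)/1409 = 870/1409; c₀ = (513·50 − 61·392)/1409 = 1738/1409.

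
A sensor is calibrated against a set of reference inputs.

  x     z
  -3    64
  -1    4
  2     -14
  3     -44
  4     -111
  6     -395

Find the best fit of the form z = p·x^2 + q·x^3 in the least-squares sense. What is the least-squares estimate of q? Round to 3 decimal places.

q = -2.008

MᵀM·[p, q]ᵀ = Mᵀz reads: 1731·p + 8831·q = -15868;  8831·p + 52275·q = -95456.
(Σx^2·x^2 = 1731, Σx^2·x^3 = 8831, Σx^3·x^3 = 52275, Σx^2·z = -15868, Σx^3·z = -95456.)
Eliminating q: 52275·(row 1) − 8831·(row 2) gives 12501464·p = 52275·(-15868) − 8831·(-95456) = 13472236, so p = 3368059/3125366.
Then q = ((-95456) − 8831·(3368059/3125366))/52275 = -6276007/3125366.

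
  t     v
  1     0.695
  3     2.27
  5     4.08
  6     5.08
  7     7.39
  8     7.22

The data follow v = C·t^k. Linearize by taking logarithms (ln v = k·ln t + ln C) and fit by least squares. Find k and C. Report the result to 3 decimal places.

Taking logs, ln v = k·ln t + ln C, so regress ln v on ln t.
AᵀA = [[15.1183, 8.5252]; [8.5252, 6]], rhs = [14.0786, 7.4643]ᵀ  (here Σln t = 8.5252, Σ(ln t)² = 15.1183, Σln v = 7.4643, Σln t·ln v = 14.0786).
Solving (det = 18.0313): k = 1.15561, ln C = -0.39791, so C = exp(-0.39791) = 0.67172.

k = 1.156, C = 0.672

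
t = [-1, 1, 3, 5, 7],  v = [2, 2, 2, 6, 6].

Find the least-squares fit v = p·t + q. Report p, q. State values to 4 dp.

p = 0.6000, q = 1.8000

Forming AᵀA = [[85, 15]; [15, 5]] and Aᵀv = [78, 18]ᵀ gives AᵀA·[p, q]ᵀ = Aᵀv.
Eliminating q: 5·(row 1) − 15·(row 2) gives 200·p = 5·78 − 15·18 = 120, so p = 3/5.
Then q = (18 − 15·(3/5))/5 = 9/5.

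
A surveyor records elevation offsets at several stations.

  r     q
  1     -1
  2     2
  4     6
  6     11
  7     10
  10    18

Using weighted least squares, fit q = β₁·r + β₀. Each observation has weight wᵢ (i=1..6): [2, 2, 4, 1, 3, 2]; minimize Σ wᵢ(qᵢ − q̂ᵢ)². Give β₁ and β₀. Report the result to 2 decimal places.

The normal equations are: 457·β₁ + 69·β₀ = 738;  69·β₁ + 14·β₀ = 103.
Determinant 457·14 − 69² = 1637.
β₁ = (738·14 − 69·103)/1637 = 3225/1637; β₀ = (457·103 − 69·738)/1637 = -3851/1637.

β₁ = 1.97, β₀ = -2.35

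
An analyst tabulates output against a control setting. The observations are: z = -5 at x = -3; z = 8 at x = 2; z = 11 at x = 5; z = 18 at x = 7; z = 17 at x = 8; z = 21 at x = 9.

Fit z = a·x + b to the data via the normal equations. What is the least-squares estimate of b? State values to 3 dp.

b = 1.980

Entries of MᵀM: Σx·x = 232, Σx = 28, Σ1 = 6.
And Σx·z = 537, Σz = 70.
So MᵀM·[a, b]ᵀ = Mᵀz: [[232, 28]; [28, 6]]·[a, b]ᵀ = [537, 70]ᵀ.
det = 232·6 − 28² = 608.
a = (537·6 − 28·70)/608 = 631/304; b = (232·70 − 28·537)/608 = 301/152.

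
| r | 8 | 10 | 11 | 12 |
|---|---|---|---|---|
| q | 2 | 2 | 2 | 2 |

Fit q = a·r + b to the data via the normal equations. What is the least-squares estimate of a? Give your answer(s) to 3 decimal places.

Normal-equation sums: Σr·r = 429, Σr = 41, Σ1 = 4.
For Aᵀq: Σr·q = 82, Σq = 8.
Normal equations: [[429, 41]; [41, 4]]·[a, b]ᵀ = [82, 8]ᵀ.
Eliminating b: 4·(row 1) − 41·(row 2) gives 35·a = 4·82 − 41·8 = 0, so a = 0.
Then b = (8 − 41·0)/4 = 2.

a = 0.000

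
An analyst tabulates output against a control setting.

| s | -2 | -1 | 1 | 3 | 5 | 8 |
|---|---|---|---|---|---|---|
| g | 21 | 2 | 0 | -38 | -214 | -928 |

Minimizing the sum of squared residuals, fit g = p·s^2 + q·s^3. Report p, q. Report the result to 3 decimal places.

p = 1.459, q = -1.995

Forming AᵀA = [[4820, 36104]; [36104, 278564]] and Aᵀg = [-64998, -503082]ᵀ gives AᵀA·[p, q]ᵀ = Aᵀg.
Eliminating q: 278564·(row 1) − 36104·(row 2) gives 39179664·p = 278564·(-64998) − 36104·(-503082) = 57169656, so p = 794023/544162.
Then q = ((-503082) − 36104·(794023/544162))/278564 = -1085659/544162.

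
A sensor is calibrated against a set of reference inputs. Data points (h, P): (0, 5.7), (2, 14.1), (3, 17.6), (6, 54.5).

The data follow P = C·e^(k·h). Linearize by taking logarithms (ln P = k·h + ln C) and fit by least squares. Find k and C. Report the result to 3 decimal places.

k = 0.370, C = 6.021

Taking logs, ln P = k·h + ln C, so regress ln P on h.
Σh = 11.0000, Σ(h)² = 49.0000, Σln P = 11.2527, Σh·ln P = 37.8853.
Equations: 49.0000·k + 11.0000·ln C = 37.8853;  11.0000·k + 4·ln C = 11.2527.
Slope k = (n·Σh·ln P − Σh·Σln P)/(n·Σ(h)² − (Σh)²) = (4·37.8853 − 11.0000·11.2527)/75.0000 = 0.37014; ln C = (Σln P − k·Σh)/n = 1.79529, so C = exp(1.79529) = 6.02120.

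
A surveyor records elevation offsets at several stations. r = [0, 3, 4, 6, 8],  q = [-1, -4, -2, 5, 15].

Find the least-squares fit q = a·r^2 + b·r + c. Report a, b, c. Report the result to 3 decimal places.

a = 0.567, b = -2.479, c = -1.158

With design matrix X, XᵀX = [[5729, 819, 125]; [819, 125, 21]; [125, 21, 5]] and Xᵀq = [1072, 130, 13]ᵀ.
Inverting the 3×3 Gram matrix, [a, b, c]ᵀ = [4435/7826, -2771/1118, -4530/3913]ᵀ.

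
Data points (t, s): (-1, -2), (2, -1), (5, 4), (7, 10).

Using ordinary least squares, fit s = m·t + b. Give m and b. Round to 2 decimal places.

m = 1.48, b = -2.05

Sums needed: Σt·t = 79, Σt = 13, Σ1 = 4.
And Σt·s = 90, Σs = 11.
Determinant 79·4 − 13² = 147.
m = (90·4 − 13·11)/147 = 31/21; b = (79·11 − 13·90)/147 = -43/21.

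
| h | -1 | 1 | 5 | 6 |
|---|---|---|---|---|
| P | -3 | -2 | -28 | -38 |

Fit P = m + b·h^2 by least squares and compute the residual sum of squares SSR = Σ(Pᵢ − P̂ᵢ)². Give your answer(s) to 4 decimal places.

SSR = 1.3811

The normal system XᵀX·[m, b]ᵀ = XᵀP is [[4, 63]; [63, 1923]]·[m, b]ᵀ = [-71, -2073]ᵀ.
Δ = 4·1923 − 63² = 3723.
m = ((-71)·1923 − 63·(-2073))/3723 = -1978/1241; b = (4·(-2073) − 63·(-71))/3723 = -1273/1241.
Residuals: -472/1241, 769/1241, -945/1241, 648/1241; SSR = 1714/1241.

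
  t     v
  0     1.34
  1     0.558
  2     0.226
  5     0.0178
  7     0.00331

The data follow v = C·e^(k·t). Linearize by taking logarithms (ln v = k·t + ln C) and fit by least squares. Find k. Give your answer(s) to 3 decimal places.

k = -0.857

Linearized form: ln v = k·t + ln C. From the 5 transformed points,
Σt = 15.0000, Σ(t)² = 79.0000, Σln v = -11.5173, Σt·ln v = -63.6763.
Equations: 79.0000·k + 15.0000·ln C = -63.6763;  15.0000·k + 5·ln C = -11.5173.
Solving (det = 170.0000): k = -0.85660, ln C = 0.26633.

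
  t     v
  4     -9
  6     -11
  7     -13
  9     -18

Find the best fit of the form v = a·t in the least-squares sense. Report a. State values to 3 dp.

a = -1.951

From the data, Σt·t = 182.
Moment sums: Σt·v = -355.
a = (-355)/182 = -1.95055.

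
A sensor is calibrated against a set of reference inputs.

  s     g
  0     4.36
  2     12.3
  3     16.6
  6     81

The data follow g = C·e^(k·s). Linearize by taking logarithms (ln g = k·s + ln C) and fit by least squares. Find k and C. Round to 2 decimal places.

Taking logs, ln g = k·s + ln C, so regress ln g on s.
Σs = 11.0000, Σ(s)² = 49.0000, Σln g = 11.1859, Σs·ln g = 39.8141.
Equations: 49.0000·k + 11.0000·ln C = 39.8141;  11.0000·k + 4·ln C = 11.1859.
Slope k = (n·Σs·ln g − Σs·Σln g)/(n·Σ(s)² − (Σs)²) = (4·39.8141 − 11.0000·11.1859)/75.0000 = 0.48282; ln C = (Σln g − k·Σs)/n = 1.46873, so C = exp(1.46873) = 4.34374.

k = 0.48, C = 4.34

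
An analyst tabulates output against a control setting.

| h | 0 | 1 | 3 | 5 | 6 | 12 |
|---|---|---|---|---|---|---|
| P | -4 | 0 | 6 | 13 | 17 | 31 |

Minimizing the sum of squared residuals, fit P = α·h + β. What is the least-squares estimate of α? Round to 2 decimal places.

α = 2.93

Compute the Gram sums: Σh·h = 215, Σh = 27, Σ1 = 6.
Moment sums: Σh·P = 557, ΣP = 63.
Determinant 215·6 − 27² = 561.
α = (557·6 − 27·63)/561 = 547/187; β = (215·63 − 27·557)/561 = -498/187.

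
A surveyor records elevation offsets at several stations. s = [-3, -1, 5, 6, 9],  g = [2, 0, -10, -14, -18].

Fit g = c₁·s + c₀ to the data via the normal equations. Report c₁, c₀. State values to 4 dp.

c₁ = -1.7262, c₀ = -2.4762

Setting ∂/∂c₁ … = 0 gives: 152·c₁ + 16·c₀ = -302;  16·c₁ + 5·c₀ = -40.
Δ = 152·5 − 16² = 504.
c₁ = ((-302)·5 − 16·(-40))/504 = -145/84; c₀ = (152·(-40) − 16·(-302))/504 = -52/21.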